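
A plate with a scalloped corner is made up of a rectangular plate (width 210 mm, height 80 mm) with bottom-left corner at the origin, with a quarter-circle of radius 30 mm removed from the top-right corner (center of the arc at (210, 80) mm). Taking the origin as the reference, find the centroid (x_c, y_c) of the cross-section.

plate: A = 210 × 80 = 16800.00, centroid at (105.00, 40.00).
removed quarter-circle: A = −¼π·30² = -706.86, centroid at (197.27, 67.27).
ΣA = 16093.14 mm²
ΣAx_c = (16800.00)(105.00) + (-706.86)(197.27) = 1624559.75 mm³
ΣAy_c = (16800.00)(40.00) + (-706.86)(67.27) = 624451.33 mm³
x_c = 1624559.75 / 16093.14 = 100.95 mm
y_c = 624451.33 / 16093.14 = 38.80 mm

x_c = 100.95 mm, y_c = 38.80 mm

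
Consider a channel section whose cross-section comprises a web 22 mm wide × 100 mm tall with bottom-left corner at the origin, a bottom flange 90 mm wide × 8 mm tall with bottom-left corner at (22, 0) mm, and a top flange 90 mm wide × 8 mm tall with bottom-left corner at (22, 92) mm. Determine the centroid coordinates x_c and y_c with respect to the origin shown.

web: A = 22 × 100 = 2200.00, centroid at (11.00, 50.00).
bottom flange: A = 90 × 8 = 720.00, centroid at (67.00, 4.00).
top flange: A = 90 × 8 = 720.00, centroid at (67.00, 96.00).
ΣA = 3640.00 mm², ΣAx_c = 120680.00 mm³, ΣAy_c = 182000.00 mm³.
x_c = 120680.00/3640.00 = 33.15 mm; y_c = 182000.00/3640.00 = 50.00 mm.

x_c = 33.15 mm, y_c = 50.00 mm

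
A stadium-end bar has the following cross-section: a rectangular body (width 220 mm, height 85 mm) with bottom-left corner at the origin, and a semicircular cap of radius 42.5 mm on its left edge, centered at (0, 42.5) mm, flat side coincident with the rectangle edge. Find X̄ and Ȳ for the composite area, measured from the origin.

Part | A | x̄ᵢ | ȳᵢ | A·x̄ᵢ | A·ȳᵢ
rectangular body | 18700.00 | 110.00 | 42.50 | 2057000.00 | 794750.00
semicircular end | 2837.25 | -18.04 | 42.50 | -51177.08 | 120583.16
Σ | 21537.25 |  |  | 2005822.92 | 915333.16
X̄ = 2005822.92 / 21537.25 = 93.13 mm
Ȳ = 915333.16 / 21537.25 = 42.50 mm

X̄ = 93.13 mm, Ȳ = 42.50 mm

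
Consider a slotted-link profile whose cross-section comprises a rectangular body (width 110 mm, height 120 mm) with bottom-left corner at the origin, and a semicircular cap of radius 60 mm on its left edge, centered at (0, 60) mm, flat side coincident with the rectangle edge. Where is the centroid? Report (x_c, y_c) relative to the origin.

x_c = 30.87 mm, y_c = 60.00 mm

rectangular body: A = 110 × 120 = 13200.00, centroid at (55.00, 60.00).
semicircular end: A = ½π·60² = 5654.87, centroid at (-25.46, 60.00).
ΣA = 18854.87 mm², ΣAx_c = 582000.00 mm³, ΣAy_c = 1131292.01 mm³.
x_c = 582000.00/18854.87 = 30.87 mm; y_c = 1131292.01/18854.87 = 60.00 mm.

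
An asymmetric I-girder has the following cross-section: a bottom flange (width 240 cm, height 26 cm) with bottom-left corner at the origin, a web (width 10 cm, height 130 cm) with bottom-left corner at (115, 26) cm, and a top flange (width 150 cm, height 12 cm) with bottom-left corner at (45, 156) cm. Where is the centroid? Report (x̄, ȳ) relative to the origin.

x̄ = 120.00 cm, ȳ = 52.57 cm

bottom flange: A = 240 × 26 = 6240.00, centroid at (120.00, 13.00).
web: A = 10 × 130 = 1300.00, centroid at (120.00, 91.00).
top flange: A = 150 × 12 = 1800.00, centroid at (120.00, 162.00).
ΣA = 9340.00 cm², ΣAx̄ = 1120800.00 cm³, ΣAȳ = 491020.00 cm³.
x̄ = 1120800.00/9340.00 = 120.00 cm; ȳ = 491020.00/9340.00 = 52.57 cm.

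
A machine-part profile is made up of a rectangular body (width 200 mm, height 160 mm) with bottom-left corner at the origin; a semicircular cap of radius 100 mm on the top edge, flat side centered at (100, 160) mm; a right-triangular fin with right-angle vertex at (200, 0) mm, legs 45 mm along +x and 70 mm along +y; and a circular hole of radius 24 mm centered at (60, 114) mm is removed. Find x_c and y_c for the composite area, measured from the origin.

x_c = 105.34 mm, y_c = 117.34 mm

rectangular body: A = 200 × 160 = 32000.00, centroid at (100.00, 80.00).
semicircular top: A = ½π·100² = 15707.96, centroid at (100.00, 202.44).
triangular fin: A = ½·45·70 = 1575.00, centroid at (215.00, 23.33).
hole: A = −π·24² = -1809.56, centroid at (60.00, 114.00).
ΣA = 47473.41 mm²
ΣAx_c = (32000.00)(100.00) + (15707.96)(100.00) + (1575.00)(215.00) + (-1809.56)(60.00) = 5000847.88 mm³
ΣAy_c = (32000.00)(80.00) + (15707.96)(202.44) + (1575.00)(23.33) + (-1809.56)(114.00) = 5570401.25 mm³
x_c = 5000847.88 / 47473.41 = 105.34 mm
y_c = 5570401.25 / 47473.41 = 117.34 mm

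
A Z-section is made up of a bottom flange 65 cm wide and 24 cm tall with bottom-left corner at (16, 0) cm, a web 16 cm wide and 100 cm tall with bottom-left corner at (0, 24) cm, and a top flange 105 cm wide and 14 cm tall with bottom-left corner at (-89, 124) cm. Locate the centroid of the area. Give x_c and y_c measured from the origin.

x_c = 7.52 cm, y_c = 71.21 cm

bottom flange: A = 65 × 24 = 1560.00, centroid at (48.50, 12.00).
web: A = 16 × 100 = 1600.00, centroid at (8.00, 74.00).
top flange: A = 105 × 14 = 1470.00, centroid at (-36.50, 131.00).
ΣA = 4630.00 cm², ΣAx_c = 34805.00 cm³, ΣAy_c = 329690.00 cm³.
x_c = 34805.00/4630.00 = 7.52 cm; y_c = 329690.00/4630.00 = 71.21 cm.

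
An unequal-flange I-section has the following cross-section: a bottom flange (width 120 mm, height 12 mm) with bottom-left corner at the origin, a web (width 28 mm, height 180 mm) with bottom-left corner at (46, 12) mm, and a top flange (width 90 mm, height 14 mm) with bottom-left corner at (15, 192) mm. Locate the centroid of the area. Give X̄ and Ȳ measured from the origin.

X̄ = 60.00 mm, Ȳ = 99.93 mm

bottom flange: A = 120 × 12 = 1440.00, centroid at (60.00, 6.00).
web: A = 28 × 180 = 5040.00, centroid at (60.00, 102.00).
top flange: A = 90 × 14 = 1260.00, centroid at (60.00, 199.00).
ΣA = 7740.00 mm², ΣAX̄ = 464400.00 mm³, ΣAȲ = 773460.00 mm³.
X̄ = 464400.00/7740.00 = 60.00 mm; Ȳ = 773460.00/7740.00 = 99.93 mm.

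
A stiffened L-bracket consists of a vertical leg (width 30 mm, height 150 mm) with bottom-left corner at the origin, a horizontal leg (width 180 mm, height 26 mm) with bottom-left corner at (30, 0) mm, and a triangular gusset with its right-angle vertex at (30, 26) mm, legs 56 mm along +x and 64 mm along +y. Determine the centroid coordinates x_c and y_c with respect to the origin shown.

vertical leg: A = 30 × 150 = 4500.00, centroid at (15.00, 75.00).
horizontal leg: A = 180 × 26 = 4680.00, centroid at (120.00, 13.00).
gusset: A = ½·56·64 = 1792.00, centroid at (48.67, 47.33).
ΣA = 10972.00 mm², ΣAx_c = 716310.67 mm³, ΣAy_c = 483161.33 mm³.
x_c = 716310.67/10972.00 = 65.29 mm; y_c = 483161.33/10972.00 = 44.04 mm.

x_c = 65.29 mm, y_c = 44.04 mm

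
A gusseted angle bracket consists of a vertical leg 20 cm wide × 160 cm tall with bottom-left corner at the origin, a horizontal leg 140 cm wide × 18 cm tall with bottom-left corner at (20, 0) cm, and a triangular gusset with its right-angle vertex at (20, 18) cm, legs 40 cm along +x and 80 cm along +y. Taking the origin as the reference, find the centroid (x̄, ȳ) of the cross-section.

Part | A | x̄ᵢ | ȳᵢ | A·x̄ᵢ | A·ȳᵢ
vertical leg | 3200.00 | 10.00 | 80.00 | 32000.00 | 256000.00
horizontal leg | 2520.00 | 90.00 | 9.00 | 226800.00 | 22680.00
gusset | 1600.00 | 33.33 | 44.67 | 53333.33 | 71466.67
Σ | 7320.00 |  |  | 312133.33 | 350146.67
x̄ = 312133.33 / 7320.00 = 42.64 cm
ȳ = 350146.67 / 7320.00 = 47.83 cm

x̄ = 42.64 cm, ȳ = 47.83 cm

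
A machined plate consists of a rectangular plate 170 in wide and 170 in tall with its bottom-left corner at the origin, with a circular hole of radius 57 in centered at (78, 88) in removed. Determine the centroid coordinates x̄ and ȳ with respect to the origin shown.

plate: A = 170 × 170 = 28900.00, centroid at (85.00, 85.00).
hole: A = −π·57² = -10207.03, centroid at (78.00, 88.00).
ΣA = 18692.97 in², ΣAx̄ = 1660351.31 in³, ΣAȳ = 1558280.96 in³.
x̄ = 1660351.31/18692.97 = 88.82 in; ȳ = 1558280.96/18692.97 = 83.36 in.

x̄ = 88.82 in, ȳ = 83.36 in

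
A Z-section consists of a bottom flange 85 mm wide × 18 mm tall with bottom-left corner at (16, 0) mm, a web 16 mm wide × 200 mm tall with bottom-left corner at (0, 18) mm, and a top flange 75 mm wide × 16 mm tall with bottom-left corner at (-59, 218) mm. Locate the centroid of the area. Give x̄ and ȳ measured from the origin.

x̄ = 15.06 mm, ȳ = 111.73 mm

bottom flange: A = 85 × 18 = 1530.00, centroid at (58.50, 9.00).
web: A = 16 × 200 = 3200.00, centroid at (8.00, 118.00).
top flange: A = 75 × 16 = 1200.00, centroid at (-21.50, 226.00).
ΣA = 5930.00 mm²
ΣAx̄ = (1530.00)(58.50) + (3200.00)(8.00) + (1200.00)(-21.50) = 89305.00 mm³
ΣAȳ = (1530.00)(9.00) + (3200.00)(118.00) + (1200.00)(226.00) = 662570.00 mm³
x̄ = 89305.00 / 5930.00 = 15.06 mm
ȳ = 662570.00 / 5930.00 = 111.73 mm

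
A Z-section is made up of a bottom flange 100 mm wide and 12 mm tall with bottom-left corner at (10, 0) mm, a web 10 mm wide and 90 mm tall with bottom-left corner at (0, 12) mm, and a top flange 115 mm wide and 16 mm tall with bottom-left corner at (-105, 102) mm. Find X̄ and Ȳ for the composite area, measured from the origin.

X̄ = -2.77 mm, Ȳ = 66.22 mm

bottom flange: A = 100 × 12 = 1200.00, centroid at (60.00, 6.00).
web: A = 10 × 90 = 900.00, centroid at (5.00, 57.00).
top flange: A = 115 × 16 = 1840.00, centroid at (-47.50, 110.00).
ΣA = 3940.00 mm²
ΣAX̄ = (1200.00)(60.00) + (900.00)(5.00) + (1840.00)(-47.50) = -10900.00 mm³
ΣAȲ = (1200.00)(6.00) + (900.00)(57.00) + (1840.00)(110.00) = 260900.00 mm³
X̄ = -10900.00 / 3940.00 = -2.77 mm
Ȳ = 260900.00 / 3940.00 = 66.22 mm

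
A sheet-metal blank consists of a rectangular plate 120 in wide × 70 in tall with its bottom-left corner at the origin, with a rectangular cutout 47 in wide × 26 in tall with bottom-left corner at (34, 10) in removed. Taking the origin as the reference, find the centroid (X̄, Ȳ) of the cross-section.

plate: A = 120 × 70 = 8400.00, centroid at (60.00, 35.00).
hole: A = −(47 × 26) = -1222.00, centroid at (57.50, 23.00).
ΣA = 7178.00 in², ΣAX̄ = 433735.00 in³, ΣAȲ = 265894.00 in³.
X̄ = 433735.00/7178.00 = 60.43 in; Ȳ = 265894.00/7178.00 = 37.04 in.

X̄ = 60.43 in, Ȳ = 37.04 in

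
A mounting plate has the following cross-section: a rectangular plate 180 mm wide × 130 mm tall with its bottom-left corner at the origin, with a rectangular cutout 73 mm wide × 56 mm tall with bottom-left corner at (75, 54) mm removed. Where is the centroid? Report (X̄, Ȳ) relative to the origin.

Part | A | x̄ᵢ | ȳᵢ | A·x̄ᵢ | A·ȳᵢ
plate | 23400.00 | 90.00 | 65.00 | 2106000.00 | 1521000.00
hole | -4088.00 | 111.50 | 82.00 | -455812.00 | -335216.00
Σ | 19312.00 |  |  | 1650188.00 | 1185784.00
X̄ = 1650188.00 / 19312.00 = 85.45 mm
Ȳ = 1185784.00 / 19312.00 = 61.40 mm

X̄ = 85.45 mm, Ȳ = 61.40 mm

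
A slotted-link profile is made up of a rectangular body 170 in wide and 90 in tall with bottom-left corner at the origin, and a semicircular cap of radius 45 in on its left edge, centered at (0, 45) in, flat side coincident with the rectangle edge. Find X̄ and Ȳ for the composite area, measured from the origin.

Part | A | x̄ᵢ | ȳᵢ | A·x̄ᵢ | A·ȳᵢ
rectangular body | 15300.00 | 85.00 | 45.00 | 1300500.00 | 688500.00
semicircular end | 3180.86 | -19.10 | 45.00 | -60750.00 | 143138.82
Σ | 18480.86 |  |  | 1239750.00 | 831638.82
X̄ = 1239750.00 / 18480.86 = 67.08 in
Ȳ = 831638.82 / 18480.86 = 45.00 in

X̄ = 67.08 in, Ȳ = 45.00 in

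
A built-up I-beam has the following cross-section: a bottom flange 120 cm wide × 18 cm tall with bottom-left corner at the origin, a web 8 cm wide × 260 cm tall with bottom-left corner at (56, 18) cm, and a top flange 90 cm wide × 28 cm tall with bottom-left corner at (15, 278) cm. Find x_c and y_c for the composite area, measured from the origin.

x_c = 60.00 cm, y_c = 157.27 cm

Part | A | x̄ᵢ | ȳᵢ | A·x̄ᵢ | A·ȳᵢ
bottom flange | 2160.00 | 60.00 | 9.00 | 129600.00 | 19440.00
web | 2080.00 | 60.00 | 148.00 | 124800.00 | 307840.00
top flange | 2520.00 | 60.00 | 292.00 | 151200.00 | 735840.00
Σ | 6760.00 |  |  | 405600.00 | 1063120.00
x_c = 405600.00 / 6760.00 = 60.00 cm
y_c = 1063120.00 / 6760.00 = 157.27 cm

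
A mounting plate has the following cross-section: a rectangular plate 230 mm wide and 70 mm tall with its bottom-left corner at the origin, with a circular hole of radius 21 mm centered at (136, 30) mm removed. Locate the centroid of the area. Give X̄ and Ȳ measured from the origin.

X̄ = 113.02 mm, Ȳ = 35.47 mm

Part | A | x̄ᵢ | ȳᵢ | A·x̄ᵢ | A·ȳᵢ
plate | 16100.00 | 115.00 | 35.00 | 1851500.00 | 563500.00
hole | -1385.44 | 136.00 | 30.00 | -188420.16 | -41563.27
Σ | 14714.56 |  |  | 1663079.84 | 521936.73
X̄ = 1663079.84 / 14714.56 = 113.02 mm
Ȳ = 521936.73 / 14714.56 = 35.47 mm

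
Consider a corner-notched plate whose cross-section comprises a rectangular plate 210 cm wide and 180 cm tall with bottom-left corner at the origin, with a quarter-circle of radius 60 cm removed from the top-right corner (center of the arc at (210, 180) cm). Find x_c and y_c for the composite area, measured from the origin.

x_c = 98.57 cm, y_c = 84.78 cm

plate: A = 210 × 180 = 37800.00, centroid at (105.00, 90.00).
removed quarter-circle: A = −¼π·60² = -2827.43, centroid at (184.54, 154.54).
ΣA = 34972.57 cm²
ΣAx_c = (37800.00)(105.00) + (-2827.43)(184.54) = 3447238.99 cm³
ΣAy_c = (37800.00)(90.00) + (-2827.43)(154.54) = 2965061.99 cm³
x_c = 3447238.99 / 34972.57 = 98.57 cm
y_c = 2965061.99 / 34972.57 = 84.78 cm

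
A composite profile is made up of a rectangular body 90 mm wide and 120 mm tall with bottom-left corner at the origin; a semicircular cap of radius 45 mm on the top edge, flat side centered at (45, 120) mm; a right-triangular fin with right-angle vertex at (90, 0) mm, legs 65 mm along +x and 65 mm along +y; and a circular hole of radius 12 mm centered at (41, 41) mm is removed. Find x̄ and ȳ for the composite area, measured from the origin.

Part | A | x̄ᵢ | ȳᵢ | A·x̄ᵢ | A·ȳᵢ
rectangular body | 10800.00 | 45.00 | 60.00 | 486000.00 | 648000.00
semicircular top | 3180.86 | 45.00 | 139.10 | 143138.82 | 442453.51
triangular fin | 2112.50 | 111.67 | 21.67 | 235895.83 | 45770.83
hole | -452.39 | 41.00 | 41.00 | -18547.96 | -18547.96
Σ | 15640.97 |  |  | 846486.69 | 1117676.38
x̄ = 846486.69 / 15640.97 = 54.12 mm
ȳ = 1117676.38 / 15640.97 = 71.46 mm

x̄ = 54.12 mm, ȳ = 71.46 mm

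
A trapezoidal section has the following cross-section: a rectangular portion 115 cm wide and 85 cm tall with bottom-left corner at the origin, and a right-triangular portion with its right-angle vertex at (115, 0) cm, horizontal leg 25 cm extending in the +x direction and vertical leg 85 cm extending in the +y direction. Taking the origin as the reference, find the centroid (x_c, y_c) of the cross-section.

rectangular portion: A = 115 × 85 = 9775.00, centroid at (57.50, 42.50).
triangular portion: A = ½·25·85 = 1062.50, centroid at (123.33, 28.33).
ΣA = 10837.50 cm², ΣAx_c = 693104.17 cm³, ΣAy_c = 445541.67 cm³.
x_c = 693104.17/10837.50 = 63.95 cm; y_c = 445541.67/10837.50 = 41.11 cm.

x_c = 63.95 cm, y_c = 41.11 cm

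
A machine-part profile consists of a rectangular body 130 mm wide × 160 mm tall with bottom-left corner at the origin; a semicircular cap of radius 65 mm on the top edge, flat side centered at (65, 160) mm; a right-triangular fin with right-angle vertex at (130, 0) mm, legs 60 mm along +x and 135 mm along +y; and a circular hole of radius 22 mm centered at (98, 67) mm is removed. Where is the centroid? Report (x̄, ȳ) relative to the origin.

rectangular body: A = 130 × 160 = 20800.00, centroid at (65.00, 80.00).
semicircular top: A = ½π·65² = 6636.61, centroid at (65.00, 187.59).
triangular fin: A = ½·60·135 = 4050.00, centroid at (150.00, 45.00).
hole: A = −π·22² = -1520.53, centroid at (98.00, 67.00).
ΣA = 29966.08 mm²
ΣAx̄ = (20800.00)(65.00) + (6636.61)(65.00) + (4050.00)(150.00) + (-1520.53)(98.00) = 2241867.92 mm³
ΣAȳ = (20800.00)(80.00) + (6636.61)(187.59) + (4050.00)(45.00) + (-1520.53)(67.00) = 2989316.08 mm³
x̄ = 2241867.92 / 29966.08 = 74.81 mm
ȳ = 2989316.08 / 29966.08 = 99.76 mm

x̄ = 74.81 mm, ȳ = 99.76 mm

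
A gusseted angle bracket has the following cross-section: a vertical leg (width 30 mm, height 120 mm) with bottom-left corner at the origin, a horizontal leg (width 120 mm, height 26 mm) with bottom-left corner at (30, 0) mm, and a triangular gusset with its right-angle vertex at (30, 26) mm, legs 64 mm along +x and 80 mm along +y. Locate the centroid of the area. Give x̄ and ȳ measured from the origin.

x̄ = 50.24 mm, ȳ = 42.18 mm

vertical leg: A = 30 × 120 = 3600.00, centroid at (15.00, 60.00).
horizontal leg: A = 120 × 26 = 3120.00, centroid at (90.00, 13.00).
gusset: A = ½·64·80 = 2560.00, centroid at (51.33, 52.67).
ΣA = 9280.00 mm², ΣAx̄ = 466213.33 mm³, ΣAȳ = 391386.67 mm³.
x̄ = 466213.33/9280.00 = 50.24 mm; ȳ = 391386.67/9280.00 = 42.18 mm.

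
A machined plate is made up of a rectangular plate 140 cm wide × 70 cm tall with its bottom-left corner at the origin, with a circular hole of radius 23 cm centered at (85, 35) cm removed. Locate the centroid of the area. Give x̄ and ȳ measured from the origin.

Part | A | x̄ᵢ | ȳᵢ | A·x̄ᵢ | A·ȳᵢ
plate | 9800.00 | 70.00 | 35.00 | 686000.00 | 343000.00
hole | -1661.90 | 85.00 | 35.00 | -141261.71 | -58166.59
Σ | 8138.10 |  |  | 544738.29 | 284833.41
x̄ = 544738.29 / 8138.10 = 66.94 cm
ȳ = 284833.41 / 8138.10 = 35.00 cm

x̄ = 66.94 cm, ȳ = 35.00 cm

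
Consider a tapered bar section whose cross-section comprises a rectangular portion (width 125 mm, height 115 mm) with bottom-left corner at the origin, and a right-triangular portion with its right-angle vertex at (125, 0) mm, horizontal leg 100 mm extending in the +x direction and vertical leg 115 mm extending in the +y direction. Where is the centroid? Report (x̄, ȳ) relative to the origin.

rectangular portion: A = 125 × 115 = 14375.00, centroid at (62.50, 57.50).
triangular portion: A = ½·100·115 = 5750.00, centroid at (158.33, 38.33).
ΣA = 20125.00 mm²
ΣAx̄ = (14375.00)(62.50) + (5750.00)(158.33) = 1808854.17 mm³
ΣAȳ = (14375.00)(57.50) + (5750.00)(38.33) = 1046979.17 mm³
x̄ = 1808854.17 / 20125.00 = 89.88 mm
ȳ = 1046979.17 / 20125.00 = 52.02 mm

x̄ = 89.88 mm, ȳ = 52.02 mm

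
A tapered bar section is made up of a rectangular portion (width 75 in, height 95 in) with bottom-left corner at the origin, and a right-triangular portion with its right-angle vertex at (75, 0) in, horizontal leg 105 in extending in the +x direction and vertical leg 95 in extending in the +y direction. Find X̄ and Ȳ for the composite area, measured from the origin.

X̄ = 67.35 in, Ȳ = 40.98 in

rectangular portion: A = 75 × 95 = 7125.00, centroid at (37.50, 47.50).
triangular portion: A = ½·105·95 = 4987.50, centroid at (110.00, 31.67).
ΣA = 12112.50 in²
ΣAX̄ = (7125.00)(37.50) + (4987.50)(110.00) = 815812.50 in³
ΣAȲ = (7125.00)(47.50) + (4987.50)(31.67) = 496375.00 in³
X̄ = 815812.50 / 12112.50 = 67.35 in
Ȳ = 496375.00 / 12112.50 = 40.98 in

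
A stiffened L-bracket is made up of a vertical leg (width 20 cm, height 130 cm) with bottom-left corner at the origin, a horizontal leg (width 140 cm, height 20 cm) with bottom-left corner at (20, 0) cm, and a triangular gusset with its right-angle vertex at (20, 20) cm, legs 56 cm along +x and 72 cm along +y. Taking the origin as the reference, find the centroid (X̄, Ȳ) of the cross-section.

X̄ = 48.00 cm, Ȳ = 38.53 cm

vertical leg: A = 20 × 130 = 2600.00, centroid at (10.00, 65.00).
horizontal leg: A = 140 × 20 = 2800.00, centroid at (90.00, 10.00).
gusset: A = ½·56·72 = 2016.00, centroid at (38.67, 44.00).
ΣA = 7416.00 cm²
ΣAX̄ = (2600.00)(10.00) + (2800.00)(90.00) + (2016.00)(38.67) = 355952.00 cm³
ΣAȲ = (2600.00)(65.00) + (2800.00)(10.00) + (2016.00)(44.00) = 285704.00 cm³
X̄ = 355952.00 / 7416.00 = 48.00 cm
Ȳ = 285704.00 / 7416.00 = 38.53 cm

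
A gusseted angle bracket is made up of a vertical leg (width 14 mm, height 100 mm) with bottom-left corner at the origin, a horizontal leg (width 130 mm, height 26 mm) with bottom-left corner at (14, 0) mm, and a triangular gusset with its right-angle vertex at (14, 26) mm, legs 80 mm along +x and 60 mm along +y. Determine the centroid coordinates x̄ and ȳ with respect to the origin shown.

vertical leg: A = 14 × 100 = 1400.00, centroid at (7.00, 50.00).
horizontal leg: A = 130 × 26 = 3380.00, centroid at (79.00, 13.00).
gusset: A = ½·80·60 = 2400.00, centroid at (40.67, 46.00).
ΣA = 7180.00 mm², ΣAx̄ = 374420.00 mm³, ΣAȳ = 224340.00 mm³.
x̄ = 374420.00/7180.00 = 52.15 mm; ȳ = 224340.00/7180.00 = 31.25 mm.

x̄ = 52.15 mm, ȳ = 31.25 mm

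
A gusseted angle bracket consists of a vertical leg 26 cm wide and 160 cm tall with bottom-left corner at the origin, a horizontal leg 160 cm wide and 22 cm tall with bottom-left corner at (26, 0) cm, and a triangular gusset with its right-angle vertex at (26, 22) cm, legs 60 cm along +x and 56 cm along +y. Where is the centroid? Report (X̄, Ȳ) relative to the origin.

Part | A | x̄ᵢ | ȳᵢ | A·x̄ᵢ | A·ȳᵢ
vertical leg | 4160.00 | 13.00 | 80.00 | 54080.00 | 332800.00
horizontal leg | 3520.00 | 106.00 | 11.00 | 373120.00 | 38720.00
gusset | 1680.00 | 46.00 | 40.67 | 77280.00 | 68320.00
Σ | 9360.00 |  |  | 504480.00 | 439840.00
X̄ = 504480.00 / 9360.00 = 53.90 cm
Ȳ = 439840.00 / 9360.00 = 46.99 cm

X̄ = 53.90 cm, Ȳ = 46.99 cm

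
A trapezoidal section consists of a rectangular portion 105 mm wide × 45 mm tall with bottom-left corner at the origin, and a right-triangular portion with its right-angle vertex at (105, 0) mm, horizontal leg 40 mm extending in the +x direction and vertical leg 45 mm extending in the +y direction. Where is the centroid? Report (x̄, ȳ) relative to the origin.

Part | A | x̄ᵢ | ȳᵢ | A·x̄ᵢ | A·ȳᵢ
rectangular portion | 4725.00 | 52.50 | 22.50 | 248062.50 | 106312.50
triangular portion | 900.00 | 118.33 | 15.00 | 106500.00 | 13500.00
Σ | 5625.00 |  |  | 354562.50 | 119812.50
x̄ = 354562.50 / 5625.00 = 63.03 mm
ȳ = 119812.50 / 5625.00 = 21.30 mm

x̄ = 63.03 mm, ȳ = 21.30 mm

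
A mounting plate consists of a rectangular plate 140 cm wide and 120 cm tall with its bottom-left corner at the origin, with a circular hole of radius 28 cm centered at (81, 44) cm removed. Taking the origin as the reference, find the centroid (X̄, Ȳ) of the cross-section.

plate: A = 140 × 120 = 16800.00, centroid at (70.00, 60.00).
hole: A = −π·28² = -2463.01, centroid at (81.00, 44.00).
ΣA = 14336.99 cm²
ΣAX̄ = (16800.00)(70.00) + (-2463.01)(81.00) = 976496.30 cm³
ΣAȲ = (16800.00)(60.00) + (-2463.01)(44.00) = 899627.62 cm³
X̄ = 976496.30 / 14336.99 = 68.11 cm
Ȳ = 899627.62 / 14336.99 = 62.75 cm

X̄ = 68.11 cm, Ȳ = 62.75 cm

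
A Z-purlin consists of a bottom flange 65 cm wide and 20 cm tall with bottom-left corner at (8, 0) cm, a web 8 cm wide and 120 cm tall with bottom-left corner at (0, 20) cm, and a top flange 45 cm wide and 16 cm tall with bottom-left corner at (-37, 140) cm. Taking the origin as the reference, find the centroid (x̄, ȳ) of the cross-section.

bottom flange: A = 65 × 20 = 1300.00, centroid at (40.50, 10.00).
web: A = 8 × 120 = 960.00, centroid at (4.00, 80.00).
top flange: A = 45 × 16 = 720.00, centroid at (-14.50, 148.00).
ΣA = 2980.00 cm²
ΣAx̄ = (1300.00)(40.50) + (960.00)(4.00) + (720.00)(-14.50) = 46050.00 cm³
ΣAȳ = (1300.00)(10.00) + (960.00)(80.00) + (720.00)(148.00) = 196360.00 cm³
x̄ = 46050.00 / 2980.00 = 15.45 cm
ȳ = 196360.00 / 2980.00 = 65.89 cm

x̄ = 15.45 cm, ȳ = 65.89 cm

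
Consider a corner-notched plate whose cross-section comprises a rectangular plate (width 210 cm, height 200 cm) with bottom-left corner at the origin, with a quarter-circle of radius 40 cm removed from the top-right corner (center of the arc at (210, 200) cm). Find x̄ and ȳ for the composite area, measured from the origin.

x̄ = 102.29 cm, ȳ = 97.44 cm

Part | A | x̄ᵢ | ȳᵢ | A·x̄ᵢ | A·ȳᵢ
plate | 42000.00 | 105.00 | 100.00 | 4410000.00 | 4200000.00
removed quarter-circle | -1256.64 | 193.02 | 183.02 | -242560.45 | -229994.08
Σ | 40743.36 |  |  | 4167439.55 | 3970005.92
x̄ = 4167439.55 / 40743.36 = 102.29 cm
ȳ = 3970005.92 / 40743.36 = 97.44 cm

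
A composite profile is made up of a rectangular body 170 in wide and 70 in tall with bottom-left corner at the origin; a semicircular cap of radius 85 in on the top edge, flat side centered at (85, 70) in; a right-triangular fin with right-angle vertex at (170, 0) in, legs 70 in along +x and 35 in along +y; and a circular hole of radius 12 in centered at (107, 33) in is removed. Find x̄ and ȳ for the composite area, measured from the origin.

rectangular body: A = 170 × 70 = 11900.00, centroid at (85.00, 35.00).
semicircular top: A = ½π·85² = 11349.00, centroid at (85.00, 106.08).
triangular fin: A = ½·70·35 = 1225.00, centroid at (193.33, 11.67).
hole: A = −π·12² = -452.39, centroid at (107.00, 33.00).
ΣA = 24021.61 in², ΣAx̄ = 2164592.97 in³, ΣAȳ = 1619709.73 in³.
x̄ = 2164592.97/24021.61 = 90.11 in; ȳ = 1619709.73/24021.61 = 67.43 in.

x̄ = 90.11 in, ȳ = 67.43 in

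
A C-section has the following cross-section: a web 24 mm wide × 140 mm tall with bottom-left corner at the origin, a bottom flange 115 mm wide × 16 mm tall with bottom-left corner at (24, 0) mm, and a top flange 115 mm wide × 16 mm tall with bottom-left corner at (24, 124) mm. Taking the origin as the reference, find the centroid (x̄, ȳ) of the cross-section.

x̄ = 48.33 mm, ȳ = 70.00 mm

web: A = 24 × 140 = 3360.00, centroid at (12.00, 70.00).
bottom flange: A = 115 × 16 = 1840.00, centroid at (81.50, 8.00).
top flange: A = 115 × 16 = 1840.00, centroid at (81.50, 132.00).
ΣA = 7040.00 mm², ΣAx̄ = 340240.00 mm³, ΣAȳ = 492800.00 mm³.
x̄ = 340240.00/7040.00 = 48.33 mm; ȳ = 492800.00/7040.00 = 70.00 mm.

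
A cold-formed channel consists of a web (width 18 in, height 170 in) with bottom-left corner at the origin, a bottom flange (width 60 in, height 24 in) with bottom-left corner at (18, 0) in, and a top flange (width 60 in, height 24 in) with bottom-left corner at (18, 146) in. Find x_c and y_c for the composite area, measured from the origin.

Part | A | x̄ᵢ | ȳᵢ | A·x̄ᵢ | A·ȳᵢ
web | 3060.00 | 9.00 | 85.00 | 27540.00 | 260100.00
bottom flange | 1440.00 | 48.00 | 12.00 | 69120.00 | 17280.00
top flange | 1440.00 | 48.00 | 158.00 | 69120.00 | 227520.00
Σ | 5940.00 |  |  | 165780.00 | 504900.00
x_c = 165780.00 / 5940.00 = 27.91 in
y_c = 504900.00 / 5940.00 = 85.00 in

x_c = 27.91 in, y_c = 85.00 in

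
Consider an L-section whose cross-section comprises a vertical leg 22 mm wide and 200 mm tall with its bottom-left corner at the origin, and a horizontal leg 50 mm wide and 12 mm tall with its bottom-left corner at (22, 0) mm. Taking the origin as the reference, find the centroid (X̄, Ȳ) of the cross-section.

vertical leg: A = 22 × 200 = 4400.00, centroid at (11.00, 100.00).
horizontal leg: A = 50 × 12 = 600.00, centroid at (47.00, 6.00).
ΣA = 5000.00 mm², ΣAX̄ = 76600.00 mm³, ΣAȲ = 443600.00 mm³.
X̄ = 76600.00/5000.00 = 15.32 mm; Ȳ = 443600.00/5000.00 = 88.72 mm.

X̄ = 15.32 mm, Ȳ = 88.72 mm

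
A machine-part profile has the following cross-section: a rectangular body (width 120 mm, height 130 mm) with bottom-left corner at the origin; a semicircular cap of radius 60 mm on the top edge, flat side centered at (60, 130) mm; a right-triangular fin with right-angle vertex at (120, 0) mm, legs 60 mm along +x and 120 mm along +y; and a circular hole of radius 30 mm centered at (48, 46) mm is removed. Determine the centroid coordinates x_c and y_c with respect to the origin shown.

x_c = 74.61 mm, y_c = 86.58 mm

Part | A | x̄ᵢ | ȳᵢ | A·x̄ᵢ | A·ȳᵢ
rectangular body | 15600.00 | 60.00 | 65.00 | 936000.00 | 1014000.00
semicircular top | 5654.87 | 60.00 | 155.46 | 339292.01 | 879132.68
triangular fin | 3600.00 | 140.00 | 40.00 | 504000.00 | 144000.00
hole | -2827.43 | 48.00 | 46.00 | -135716.80 | -130061.94
Σ | 22027.43 |  |  | 1643575.20 | 1907070.75
x_c = 1643575.20 / 22027.43 = 74.61 mm
y_c = 1907070.75 / 22027.43 = 86.58 mm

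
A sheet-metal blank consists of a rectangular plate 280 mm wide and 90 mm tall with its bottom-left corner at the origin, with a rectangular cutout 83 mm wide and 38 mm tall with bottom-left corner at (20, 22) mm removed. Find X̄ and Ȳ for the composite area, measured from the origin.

plate: A = 280 × 90 = 25200.00, centroid at (140.00, 45.00).
hole: A = −(83 × 38) = -3154.00, centroid at (61.50, 41.00).
ΣA = 22046.00 mm²
ΣAX̄ = (25200.00)(140.00) + (-3154.00)(61.50) = 3334029.00 mm³
ΣAȲ = (25200.00)(45.00) + (-3154.00)(41.00) = 1004686.00 mm³
X̄ = 3334029.00 / 22046.00 = 151.23 mm
Ȳ = 1004686.00 / 22046.00 = 45.57 mm

X̄ = 151.23 mm, Ȳ = 45.57 mm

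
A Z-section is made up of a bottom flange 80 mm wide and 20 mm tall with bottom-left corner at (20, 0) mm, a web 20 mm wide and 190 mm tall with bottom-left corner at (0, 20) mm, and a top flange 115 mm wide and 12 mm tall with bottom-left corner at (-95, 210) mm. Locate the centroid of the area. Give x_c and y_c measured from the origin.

x_c = 12.13 mm, y_c = 110.78 mm

bottom flange: A = 80 × 20 = 1600.00, centroid at (60.00, 10.00).
web: A = 20 × 190 = 3800.00, centroid at (10.00, 115.00).
top flange: A = 115 × 12 = 1380.00, centroid at (-37.50, 216.00).
ΣA = 6780.00 mm²
ΣAx_c = (1600.00)(60.00) + (3800.00)(10.00) + (1380.00)(-37.50) = 82250.00 mm³
ΣAy_c = (1600.00)(10.00) + (3800.00)(115.00) + (1380.00)(216.00) = 751080.00 mm³
x_c = 82250.00 / 6780.00 = 12.13 mm
y_c = 751080.00 / 6780.00 = 110.78 mm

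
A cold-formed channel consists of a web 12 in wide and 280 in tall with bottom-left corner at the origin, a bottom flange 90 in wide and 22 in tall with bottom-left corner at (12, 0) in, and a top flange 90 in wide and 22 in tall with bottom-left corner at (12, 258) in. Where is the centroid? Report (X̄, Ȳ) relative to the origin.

X̄ = 33.59 in, Ȳ = 140.00 in

web: A = 12 × 280 = 3360.00, centroid at (6.00, 140.00).
bottom flange: A = 90 × 22 = 1980.00, centroid at (57.00, 11.00).
top flange: A = 90 × 22 = 1980.00, centroid at (57.00, 269.00).
ΣA = 7320.00 in², ΣAX̄ = 245880.00 in³, ΣAȲ = 1024800.00 in³.
X̄ = 245880.00/7320.00 = 33.59 in; Ȳ = 1024800.00/7320.00 = 140.00 in.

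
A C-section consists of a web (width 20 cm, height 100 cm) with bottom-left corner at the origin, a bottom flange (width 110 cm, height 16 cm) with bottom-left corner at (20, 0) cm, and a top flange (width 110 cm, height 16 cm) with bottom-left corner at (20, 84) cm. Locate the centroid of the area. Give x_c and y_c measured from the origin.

x_c = 51.45 cm, y_c = 50.00 cm

web: A = 20 × 100 = 2000.00, centroid at (10.00, 50.00).
bottom flange: A = 110 × 16 = 1760.00, centroid at (75.00, 8.00).
top flange: A = 110 × 16 = 1760.00, centroid at (75.00, 92.00).
ΣA = 5520.00 cm²
ΣAx_c = (2000.00)(10.00) + (1760.00)(75.00) + (1760.00)(75.00) = 284000.00 cm³
ΣAy_c = (2000.00)(50.00) + (1760.00)(8.00) + (1760.00)(92.00) = 276000.00 cm³
x_c = 284000.00 / 5520.00 = 51.45 cm
y_c = 276000.00 / 5520.00 = 50.00 cm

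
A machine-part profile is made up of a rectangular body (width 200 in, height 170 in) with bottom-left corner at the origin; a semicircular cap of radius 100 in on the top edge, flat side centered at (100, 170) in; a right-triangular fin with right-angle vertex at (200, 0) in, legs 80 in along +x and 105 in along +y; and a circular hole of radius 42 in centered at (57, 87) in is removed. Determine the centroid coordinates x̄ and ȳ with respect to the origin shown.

rectangular body: A = 200 × 170 = 34000.00, centroid at (100.00, 85.00).
semicircular top: A = ½π·100² = 15707.96, centroid at (100.00, 212.44).
triangular fin: A = ½·80·105 = 4200.00, centroid at (226.67, 35.00).
hole: A = −π·42² = -5541.77, centroid at (57.00, 87.00).
ΣA = 48366.19 in²
ΣAx̄ = (34000.00)(100.00) + (15707.96)(100.00) + (4200.00)(226.67) + (-5541.77)(57.00) = 5606915.47 in³
ΣAȳ = (34000.00)(85.00) + (15707.96)(212.44) + (4200.00)(35.00) + (-5541.77)(87.00) = 5891886.48 in³
x̄ = 5606915.47 / 48366.19 = 115.93 in
ȳ = 5891886.48 / 48366.19 = 121.82 in

x̄ = 115.93 in, ȳ = 121.82 in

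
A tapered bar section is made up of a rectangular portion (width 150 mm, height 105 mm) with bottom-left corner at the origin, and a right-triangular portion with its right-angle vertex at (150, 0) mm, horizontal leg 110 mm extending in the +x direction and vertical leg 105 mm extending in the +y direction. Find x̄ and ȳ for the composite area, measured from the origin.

Part | A | x̄ᵢ | ȳᵢ | A·x̄ᵢ | A·ȳᵢ
rectangular portion | 15750.00 | 75.00 | 52.50 | 1181250.00 | 826875.00
triangular portion | 5775.00 | 186.67 | 35.00 | 1078000.00 | 202125.00
Σ | 21525.00 |  |  | 2259250.00 | 1029000.00
x̄ = 2259250.00 / 21525.00 = 104.96 mm
ȳ = 1029000.00 / 21525.00 = 47.80 mm

x̄ = 104.96 mm, ȳ = 47.80 mm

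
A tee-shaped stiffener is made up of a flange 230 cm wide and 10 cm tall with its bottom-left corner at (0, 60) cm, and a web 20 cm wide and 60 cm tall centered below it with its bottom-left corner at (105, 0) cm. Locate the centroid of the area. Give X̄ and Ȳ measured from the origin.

Part | A | x̄ᵢ | ȳᵢ | A·x̄ᵢ | A·ȳᵢ
web | 1200.00 | 115.00 | 30.00 | 138000.00 | 36000.00
flange | 2300.00 | 115.00 | 65.00 | 264500.00 | 149500.00
Σ | 3500.00 |  |  | 402500.00 | 185500.00
X̄ = 402500.00 / 3500.00 = 115.00 cm
Ȳ = 185500.00 / 3500.00 = 53.00 cm

X̄ = 115.00 cm, Ȳ = 53.00 cm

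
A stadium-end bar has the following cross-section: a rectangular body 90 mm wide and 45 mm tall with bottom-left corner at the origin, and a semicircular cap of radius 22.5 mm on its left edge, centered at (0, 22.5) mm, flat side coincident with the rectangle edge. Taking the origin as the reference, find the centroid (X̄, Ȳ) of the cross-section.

rectangular body: A = 90 × 45 = 4050.00, centroid at (45.00, 22.50).
semicircular end: A = ½π·22.5² = 795.22, centroid at (-9.55, 22.50).
ΣA = 4845.22 mm², ΣAX̄ = 174656.25 mm³, ΣAȲ = 109017.35 mm³.
X̄ = 174656.25/4845.22 = 36.05 mm; Ȳ = 109017.35/4845.22 = 22.50 mm.

X̄ = 36.05 mm, Ȳ = 22.50 mm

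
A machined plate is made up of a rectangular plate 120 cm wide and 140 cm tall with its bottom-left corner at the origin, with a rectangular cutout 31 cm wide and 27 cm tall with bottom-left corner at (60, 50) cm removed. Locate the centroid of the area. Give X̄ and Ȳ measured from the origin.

Part | A | x̄ᵢ | ȳᵢ | A·x̄ᵢ | A·ȳᵢ
plate | 16800.00 | 60.00 | 70.00 | 1008000.00 | 1176000.00
hole | -837.00 | 75.50 | 63.50 | -63193.50 | -53149.50
Σ | 15963.00 |  |  | 944806.50 | 1122850.50
X̄ = 944806.50 / 15963.00 = 59.19 cm
Ȳ = 1122850.50 / 15963.00 = 70.34 cm

X̄ = 59.19 cm, Ȳ = 70.34 cm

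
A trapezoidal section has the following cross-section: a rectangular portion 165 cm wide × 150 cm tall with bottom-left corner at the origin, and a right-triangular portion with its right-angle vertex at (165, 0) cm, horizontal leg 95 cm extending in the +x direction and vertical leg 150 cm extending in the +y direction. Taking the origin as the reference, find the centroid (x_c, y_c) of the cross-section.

x_c = 108.02 cm, y_c = 69.41 cm

Part | A | x̄ᵢ | ȳᵢ | A·x̄ᵢ | A·ȳᵢ
rectangular portion | 24750.00 | 82.50 | 75.00 | 2041875.00 | 1856250.00
triangular portion | 7125.00 | 196.67 | 50.00 | 1401250.00 | 356250.00
Σ | 31875.00 |  |  | 3443125.00 | 2212500.00
x_c = 3443125.00 / 31875.00 = 108.02 cm
y_c = 2212500.00 / 31875.00 = 69.41 cm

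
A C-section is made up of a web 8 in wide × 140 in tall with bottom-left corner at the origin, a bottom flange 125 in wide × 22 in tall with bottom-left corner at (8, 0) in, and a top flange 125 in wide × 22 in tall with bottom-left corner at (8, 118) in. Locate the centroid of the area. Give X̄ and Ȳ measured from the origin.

X̄ = 59.25 in, Ȳ = 70.00 in

web: A = 8 × 140 = 1120.00, centroid at (4.00, 70.00).
bottom flange: A = 125 × 22 = 2750.00, centroid at (70.50, 11.00).
top flange: A = 125 × 22 = 2750.00, centroid at (70.50, 129.00).
ΣA = 6620.00 in², ΣAX̄ = 392230.00 in³, ΣAȲ = 463400.00 in³.
X̄ = 392230.00/6620.00 = 59.25 in; Ȳ = 463400.00/6620.00 = 70.00 in.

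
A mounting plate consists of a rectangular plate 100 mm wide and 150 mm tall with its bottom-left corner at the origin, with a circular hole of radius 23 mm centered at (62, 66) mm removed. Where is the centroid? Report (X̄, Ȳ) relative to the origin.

X̄ = 48.50 mm, Ȳ = 76.12 mm

Part | A | x̄ᵢ | ȳᵢ | A·x̄ᵢ | A·ȳᵢ
plate | 15000.00 | 50.00 | 75.00 | 750000.00 | 1125000.00
hole | -1661.90 | 62.00 | 66.00 | -103037.96 | -109685.57
Σ | 13338.10 |  |  | 646962.04 | 1015314.43
X̄ = 646962.04 / 13338.10 = 48.50 mm
Ȳ = 1015314.43 / 13338.10 = 76.12 mm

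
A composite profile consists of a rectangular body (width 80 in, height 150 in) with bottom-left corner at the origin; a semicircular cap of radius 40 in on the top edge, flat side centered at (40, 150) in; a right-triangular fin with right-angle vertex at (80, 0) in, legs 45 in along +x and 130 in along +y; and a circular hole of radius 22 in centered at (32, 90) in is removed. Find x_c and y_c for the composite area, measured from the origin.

x_c = 50.87 in, y_c = 82.27 in

Part | A | x̄ᵢ | ȳᵢ | A·x̄ᵢ | A·ȳᵢ
rectangular body | 12000.00 | 40.00 | 75.00 | 480000.00 | 900000.00
semicircular top | 2513.27 | 40.00 | 166.98 | 100530.96 | 419657.79
triangular fin | 2925.00 | 95.00 | 43.33 | 277875.00 | 126750.00
hole | -1520.53 | 32.00 | 90.00 | -48656.99 | -136847.78
Σ | 15917.74 |  |  | 809748.98 | 1309560.01
x_c = 809748.98 / 15917.74 = 50.87 in
y_c = 1309560.01 / 15917.74 = 82.27 in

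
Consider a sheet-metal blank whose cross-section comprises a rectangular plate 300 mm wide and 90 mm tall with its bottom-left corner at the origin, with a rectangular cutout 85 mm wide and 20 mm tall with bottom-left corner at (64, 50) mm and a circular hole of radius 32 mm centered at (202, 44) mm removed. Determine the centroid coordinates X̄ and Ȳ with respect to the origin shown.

plate: A = 300 × 90 = 27000.00, centroid at (150.00, 45.00).
hole 1: A = −(85 × 20) = -1700.00, centroid at (106.50, 60.00).
hole 2: A = −π·32² = -3216.99, centroid at (202.00, 44.00).
ΣA = 22083.01 mm², ΣAX̄ = 3219117.84 mm³, ΣAȲ = 971452.40 mm³.
X̄ = 3219117.84/22083.01 = 145.77 mm; Ȳ = 971452.40/22083.01 = 43.99 mm.

X̄ = 145.77 mm, Ȳ = 43.99 mm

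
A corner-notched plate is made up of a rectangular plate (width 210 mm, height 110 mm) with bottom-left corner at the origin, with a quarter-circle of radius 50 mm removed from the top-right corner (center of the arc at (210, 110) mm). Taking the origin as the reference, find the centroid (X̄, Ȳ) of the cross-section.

X̄ = 97.22 mm, Ȳ = 51.86 mm

Part | A | x̄ᵢ | ȳᵢ | A·x̄ᵢ | A·ȳᵢ
plate | 23100.00 | 105.00 | 55.00 | 2425500.00 | 1270500.00
removed quarter-circle | -1963.50 | 188.78 | 88.78 | -370667.37 | -174317.83
Σ | 21136.50 |  |  | 2054832.63 | 1096182.17
X̄ = 2054832.63 / 21136.50 = 97.22 mm
Ȳ = 1096182.17 / 21136.50 = 51.86 mm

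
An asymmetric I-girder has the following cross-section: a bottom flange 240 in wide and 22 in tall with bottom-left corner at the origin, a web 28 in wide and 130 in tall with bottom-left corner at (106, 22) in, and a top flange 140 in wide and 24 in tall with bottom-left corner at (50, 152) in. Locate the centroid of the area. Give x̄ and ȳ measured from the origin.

bottom flange: A = 240 × 22 = 5280.00, centroid at (120.00, 11.00).
web: A = 28 × 130 = 3640.00, centroid at (120.00, 87.00).
top flange: A = 140 × 24 = 3360.00, centroid at (120.00, 164.00).
ΣA = 12280.00 in², ΣAx̄ = 1473600.00 in³, ΣAȳ = 925800.00 in³.
x̄ = 1473600.00/12280.00 = 120.00 in; ȳ = 925800.00/12280.00 = 75.39 in.

x̄ = 120.00 in, ȳ = 75.39 in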